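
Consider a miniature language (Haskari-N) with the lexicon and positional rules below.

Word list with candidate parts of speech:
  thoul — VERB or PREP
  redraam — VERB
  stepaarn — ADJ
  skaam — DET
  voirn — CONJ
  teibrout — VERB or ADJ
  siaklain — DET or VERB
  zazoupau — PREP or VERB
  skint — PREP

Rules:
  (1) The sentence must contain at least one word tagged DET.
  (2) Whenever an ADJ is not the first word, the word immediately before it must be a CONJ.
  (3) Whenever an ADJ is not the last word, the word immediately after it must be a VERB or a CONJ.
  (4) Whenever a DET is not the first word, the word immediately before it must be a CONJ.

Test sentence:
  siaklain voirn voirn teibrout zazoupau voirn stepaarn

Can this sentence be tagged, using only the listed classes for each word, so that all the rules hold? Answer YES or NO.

Candidates per position — 1:siaklain {DET,VERB}; 2:voirn {CONJ}; 3:voirn {CONJ}; 4:teibrout {VERB,ADJ}; 5:zazoupau {PREP,VERB}; 6:voirn {CONJ}; 7:stepaarn {ADJ}.
One satisfying assignment: DET CONJ CONJ VERB VERB CONJ ADJ.
Rule-by-rule: rule 1 holds; rule 2 holds; rule 3 holds; rule 4 holds.

YES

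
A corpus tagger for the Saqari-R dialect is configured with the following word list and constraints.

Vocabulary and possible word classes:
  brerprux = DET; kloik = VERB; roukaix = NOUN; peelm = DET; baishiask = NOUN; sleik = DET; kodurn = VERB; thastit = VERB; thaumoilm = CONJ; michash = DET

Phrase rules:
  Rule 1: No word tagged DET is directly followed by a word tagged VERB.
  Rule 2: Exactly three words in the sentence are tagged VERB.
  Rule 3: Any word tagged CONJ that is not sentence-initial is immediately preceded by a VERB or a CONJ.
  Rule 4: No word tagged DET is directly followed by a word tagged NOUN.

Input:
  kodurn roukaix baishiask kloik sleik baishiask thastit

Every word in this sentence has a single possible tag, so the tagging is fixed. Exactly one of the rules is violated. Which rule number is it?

Fixed tagging: VERB NOUN NOUN VERB DET NOUN VERB.
Applying the rules: R1 ✓, R2 ✓, R3 ✓, R4 ✗.
Only rule 4 fails.

4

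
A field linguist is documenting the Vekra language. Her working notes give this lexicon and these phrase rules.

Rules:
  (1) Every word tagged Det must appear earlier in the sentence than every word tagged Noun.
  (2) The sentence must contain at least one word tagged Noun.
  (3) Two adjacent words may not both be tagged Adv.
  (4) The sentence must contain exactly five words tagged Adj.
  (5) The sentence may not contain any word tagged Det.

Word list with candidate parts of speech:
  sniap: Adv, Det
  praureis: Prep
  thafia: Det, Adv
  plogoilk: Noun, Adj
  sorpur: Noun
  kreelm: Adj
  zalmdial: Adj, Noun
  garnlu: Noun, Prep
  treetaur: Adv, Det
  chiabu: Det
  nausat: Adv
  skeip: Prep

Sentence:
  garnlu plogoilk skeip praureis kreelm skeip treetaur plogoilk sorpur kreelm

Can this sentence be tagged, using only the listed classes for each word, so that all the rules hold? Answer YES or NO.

NO

Candidates per position — 1:garnlu {Noun,Prep}; 2:plogoilk {Noun,Adj}; 3:skeip {Prep}; 4:praureis {Prep}; 5:kreelm {Adj}; 6:skeip {Prep}; 7:treetaur {Adv,Det}; 8:plogoilk {Noun,Adj}; 9:sorpur {Noun}; 10:kreelm {Adj}.
Rule 4 cannot be satisfied by any choice of tags from the lexicon.
So there is no consistent tagging.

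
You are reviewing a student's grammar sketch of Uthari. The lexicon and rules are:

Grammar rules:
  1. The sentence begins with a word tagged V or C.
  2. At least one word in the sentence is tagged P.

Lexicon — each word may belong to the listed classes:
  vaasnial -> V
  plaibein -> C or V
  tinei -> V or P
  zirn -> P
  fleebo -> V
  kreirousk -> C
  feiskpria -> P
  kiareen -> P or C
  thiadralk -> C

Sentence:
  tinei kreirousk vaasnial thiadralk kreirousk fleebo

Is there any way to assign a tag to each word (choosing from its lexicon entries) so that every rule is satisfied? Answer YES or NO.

NO

Candidates per position — 1:tinei {V,P}; 2:kreirousk {C}; 3:vaasnial {V}; 4:thiadralk {C}; 5:kreirousk {C}; 6:fleebo {V}.
Every candidate sequence violates at least one rule; no consistent tagging exists.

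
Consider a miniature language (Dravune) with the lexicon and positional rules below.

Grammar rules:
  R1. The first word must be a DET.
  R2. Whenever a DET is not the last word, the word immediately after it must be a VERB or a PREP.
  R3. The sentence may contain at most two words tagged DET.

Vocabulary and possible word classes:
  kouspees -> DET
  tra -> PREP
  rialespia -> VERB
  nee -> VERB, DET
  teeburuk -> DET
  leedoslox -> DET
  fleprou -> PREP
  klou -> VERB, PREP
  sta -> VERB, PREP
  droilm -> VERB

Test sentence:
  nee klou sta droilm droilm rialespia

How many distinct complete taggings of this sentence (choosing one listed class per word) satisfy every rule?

Candidates per position — 1:nee {VERB,DET}; 2:klou {VERB,PREP}; 3:sta {VERB,PREP}; 4:droilm {VERB}; 5:droilm {VERB}; 6:rialespia {VERB}.
There are 8 candidate sequences in total.
The sequences that satisfy every rule: DET VERB VERB VERB VERB VERB; DET VERB PREP VERB VERB VERB; DET PREP VERB VERB VERB VERB; DET PREP PREP VERB VERB VERB.
Count = 4.

4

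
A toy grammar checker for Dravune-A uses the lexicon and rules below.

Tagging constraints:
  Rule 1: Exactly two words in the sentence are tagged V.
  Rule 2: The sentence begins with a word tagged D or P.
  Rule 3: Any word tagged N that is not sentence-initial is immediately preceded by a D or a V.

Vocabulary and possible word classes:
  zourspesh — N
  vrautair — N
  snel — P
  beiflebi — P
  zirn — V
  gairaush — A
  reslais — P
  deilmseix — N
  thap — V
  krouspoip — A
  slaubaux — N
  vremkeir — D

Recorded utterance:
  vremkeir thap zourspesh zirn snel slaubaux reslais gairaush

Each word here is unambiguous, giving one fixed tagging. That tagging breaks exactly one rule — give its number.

3

Fixed tagging: D V N V P N P A.
Checking each rule: R1 ✓, R2 ✓, R3 ✗.
Only rule 3 fails.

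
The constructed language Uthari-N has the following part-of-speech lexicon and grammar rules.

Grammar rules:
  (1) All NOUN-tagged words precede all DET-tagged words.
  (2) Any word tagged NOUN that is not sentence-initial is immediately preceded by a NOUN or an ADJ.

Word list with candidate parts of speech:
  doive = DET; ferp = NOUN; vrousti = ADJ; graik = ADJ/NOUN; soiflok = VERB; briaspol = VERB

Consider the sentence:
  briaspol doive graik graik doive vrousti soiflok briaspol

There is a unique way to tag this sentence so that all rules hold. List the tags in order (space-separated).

VERB DET ADJ ADJ DET ADJ VERB VERB

Candidates per position — 1:briaspol {VERB}; 2:doive {DET}; 3:graik {ADJ,NOUN}; 4:graik {ADJ,NOUN}; 5:doive {DET}; 6:vrousti {ADJ}; 7:soiflok {VERB}; 8:briaspol {VERB}.
Position 3: NOUN is ruled out by rule 1; that leaves ADJ.
Position 4: NOUN is ruled out by rule 1; that leaves ADJ.
The unique satisfying tagging is: VERB DET ADJ ADJ DET ADJ VERB VERB.
Verifying each rule — rule 1 ✓; rule 2 ✓.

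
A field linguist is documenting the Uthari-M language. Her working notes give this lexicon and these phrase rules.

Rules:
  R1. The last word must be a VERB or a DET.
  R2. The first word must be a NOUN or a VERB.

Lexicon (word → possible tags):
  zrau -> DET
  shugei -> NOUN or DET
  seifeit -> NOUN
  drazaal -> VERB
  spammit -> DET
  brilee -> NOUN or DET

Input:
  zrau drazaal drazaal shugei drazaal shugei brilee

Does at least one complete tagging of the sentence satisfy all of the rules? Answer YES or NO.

NO

Candidates per position — 1:zrau {DET}; 2:drazaal {VERB}; 3:drazaal {VERB}; 4:shugei {NOUN,DET}; 5:drazaal {VERB}; 6:shugei {NOUN,DET}; 7:brilee {NOUN,DET}.
Rule 2 cannot be satisfied by any choice of tags from the lexicon.
So there is no consistent tagging.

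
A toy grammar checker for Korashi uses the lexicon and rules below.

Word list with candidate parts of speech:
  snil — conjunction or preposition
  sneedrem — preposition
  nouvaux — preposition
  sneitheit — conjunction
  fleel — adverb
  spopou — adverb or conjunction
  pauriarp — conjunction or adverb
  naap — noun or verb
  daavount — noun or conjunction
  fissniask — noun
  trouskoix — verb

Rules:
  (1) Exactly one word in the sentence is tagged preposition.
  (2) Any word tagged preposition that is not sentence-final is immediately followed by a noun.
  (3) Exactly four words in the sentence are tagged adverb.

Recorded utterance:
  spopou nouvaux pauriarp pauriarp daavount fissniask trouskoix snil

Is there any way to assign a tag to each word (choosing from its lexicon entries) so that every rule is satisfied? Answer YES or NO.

NO

Candidates per position — 1:spopou {adverb,conjunction}; 2:nouvaux {preposition}; 3:pauriarp {conjunction,adverb}; 4:pauriarp {conjunction,adverb}; 5:daavount {noun,conjunction}; 6:fissniask {noun}; 7:trouskoix {verb}; 8:snil {conjunction,preposition}.
Rule 2 cannot be satisfied by any choice of tags from the lexicon.
So there is no consistent tagging.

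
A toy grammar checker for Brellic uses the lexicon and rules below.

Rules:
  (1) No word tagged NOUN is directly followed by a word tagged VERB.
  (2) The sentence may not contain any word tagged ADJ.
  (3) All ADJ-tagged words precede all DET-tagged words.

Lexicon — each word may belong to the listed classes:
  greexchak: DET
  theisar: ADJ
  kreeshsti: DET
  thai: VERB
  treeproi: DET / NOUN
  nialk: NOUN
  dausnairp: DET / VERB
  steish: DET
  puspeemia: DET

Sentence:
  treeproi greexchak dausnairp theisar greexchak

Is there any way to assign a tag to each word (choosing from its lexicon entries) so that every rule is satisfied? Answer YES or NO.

NO

Candidates per position — 1:treeproi {DET,NOUN}; 2:greexchak {DET}; 3:dausnairp {DET,VERB}; 4:theisar {ADJ}; 5:greexchak {DET}.
Rule 2 cannot be satisfied by any choice of tags from the lexicon.
So there is no consistent tagging.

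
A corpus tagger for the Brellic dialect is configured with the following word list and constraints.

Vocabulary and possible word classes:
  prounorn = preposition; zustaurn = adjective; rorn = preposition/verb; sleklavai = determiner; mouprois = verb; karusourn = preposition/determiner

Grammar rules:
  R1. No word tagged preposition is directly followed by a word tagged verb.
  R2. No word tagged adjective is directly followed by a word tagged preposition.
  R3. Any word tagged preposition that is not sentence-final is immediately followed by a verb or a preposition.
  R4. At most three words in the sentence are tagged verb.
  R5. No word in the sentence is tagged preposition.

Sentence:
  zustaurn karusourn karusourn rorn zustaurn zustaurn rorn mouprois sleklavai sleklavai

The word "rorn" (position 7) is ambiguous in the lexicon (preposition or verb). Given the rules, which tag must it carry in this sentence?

verb

Candidates per position — 1:zustaurn {adjective}; 2:karusourn {preposition,determiner}; 3:karusourn {preposition,determiner}; 4:rorn {preposition,verb}; 5:zustaurn {adjective}; 6:zustaurn {adjective}; 7:rorn {preposition,verb}; 8:mouprois {verb}; 9:sleklavai {determiner}; 10:sleklavai {determiner}.
Word 2 cannot be preposition — rule 2 would then fail for every completion. It is determiner.
Word 3 cannot be preposition — rule 5 would then fail for every completion. It is determiner.
Word 4 cannot be preposition — rule 3 would then fail for every completion. It is verb.
Word 7 cannot be preposition — rule 1 would then fail for every completion. It is verb.
That leaves exactly one tagging: adjective determiner determiner verb adjective adjective verb verb determiner determiner.
Checking: rule 1 satisfied; rule 2 satisfied; rule 3 satisfied; rule 4 satisfied; rule 5 satisfied.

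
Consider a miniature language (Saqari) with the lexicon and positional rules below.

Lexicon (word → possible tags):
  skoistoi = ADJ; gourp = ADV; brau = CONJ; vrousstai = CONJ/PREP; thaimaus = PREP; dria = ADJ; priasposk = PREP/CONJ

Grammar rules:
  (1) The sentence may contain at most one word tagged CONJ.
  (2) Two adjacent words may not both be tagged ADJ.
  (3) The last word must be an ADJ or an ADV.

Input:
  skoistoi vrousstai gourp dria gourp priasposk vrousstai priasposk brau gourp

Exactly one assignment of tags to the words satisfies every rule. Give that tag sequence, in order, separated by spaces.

Candidates per position — 1:skoistoi {ADJ}; 2:vrousstai {CONJ,PREP}; 3:gourp {ADV}; 4:dria {ADJ}; 5:gourp {ADV}; 6:priasposk {PREP,CONJ}; 7:vrousstai {CONJ,PREP}; 8:priasposk {PREP,CONJ}; 9:brau {CONJ}; 10:gourp {ADV}.
Position 2: CONJ is ruled out by rule 1; that leaves PREP.
Position 6: CONJ is ruled out by rule 1; that leaves PREP.
Position 7: CONJ is ruled out by rule 1; that leaves PREP.
Position 8: CONJ is ruled out by rule 1; that leaves PREP.
That leaves exactly one tagging: ADJ PREP ADV ADJ ADV PREP PREP PREP CONJ ADV.
Verifying each rule — rule 1 holds; rule 2 holds; rule 3 holds.

ADJ PREP ADV ADJ ADV PREP PREP PREP CONJ ADV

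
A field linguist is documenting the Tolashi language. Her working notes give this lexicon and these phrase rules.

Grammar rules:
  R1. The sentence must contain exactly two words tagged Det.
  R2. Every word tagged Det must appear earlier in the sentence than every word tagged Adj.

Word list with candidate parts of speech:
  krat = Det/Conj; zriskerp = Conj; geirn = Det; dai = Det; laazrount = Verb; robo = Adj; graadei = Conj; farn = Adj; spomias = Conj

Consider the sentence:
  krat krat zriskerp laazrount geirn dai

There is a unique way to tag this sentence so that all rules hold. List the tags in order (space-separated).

Candidates per position — 1:krat {Det,Conj}; 2:krat {Det,Conj}; 3:zriskerp {Conj}; 4:laazrount {Verb}; 5:geirn {Det}; 6:dai {Det}.
Position 1: tagging it Det would leave rule 1 unsatisfiable, so it must be Conj.
Position 2: tagging it Det would leave rule 1 unsatisfiable, so it must be Conj.
The unique satisfying tagging is: Conj Conj Conj Verb Det Det.
Rule-by-rule: rule 1 ✓; rule 2 ✓.

Conj Conj Conj Verb Det Det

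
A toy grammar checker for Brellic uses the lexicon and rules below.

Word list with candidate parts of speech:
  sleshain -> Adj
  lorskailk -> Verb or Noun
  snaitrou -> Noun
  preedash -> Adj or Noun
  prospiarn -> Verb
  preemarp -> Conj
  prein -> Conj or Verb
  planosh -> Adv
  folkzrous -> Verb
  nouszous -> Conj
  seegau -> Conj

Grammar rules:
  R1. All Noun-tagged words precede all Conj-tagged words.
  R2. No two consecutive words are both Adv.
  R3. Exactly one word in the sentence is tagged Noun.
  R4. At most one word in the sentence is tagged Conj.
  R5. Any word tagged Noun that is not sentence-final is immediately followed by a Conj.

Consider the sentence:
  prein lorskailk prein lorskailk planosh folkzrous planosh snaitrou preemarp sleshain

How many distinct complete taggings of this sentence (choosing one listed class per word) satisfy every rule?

Candidates per position — 1:prein {Conj,Verb}; 2:lorskailk {Verb,Noun}; 3:prein {Conj,Verb}; 4:lorskailk {Verb,Noun}; 5:planosh {Adv}; 6:folkzrous {Verb}; 7:planosh {Adv}; 8:snaitrou {Noun}; 9:preemarp {Conj}; 10:sleshain {Adj}.
There are 16 candidate sequences in total.
The sequences that satisfy every rule: Verb Verb Verb Verb Adv Verb Adv Noun Conj Adj.
Count = 1.

1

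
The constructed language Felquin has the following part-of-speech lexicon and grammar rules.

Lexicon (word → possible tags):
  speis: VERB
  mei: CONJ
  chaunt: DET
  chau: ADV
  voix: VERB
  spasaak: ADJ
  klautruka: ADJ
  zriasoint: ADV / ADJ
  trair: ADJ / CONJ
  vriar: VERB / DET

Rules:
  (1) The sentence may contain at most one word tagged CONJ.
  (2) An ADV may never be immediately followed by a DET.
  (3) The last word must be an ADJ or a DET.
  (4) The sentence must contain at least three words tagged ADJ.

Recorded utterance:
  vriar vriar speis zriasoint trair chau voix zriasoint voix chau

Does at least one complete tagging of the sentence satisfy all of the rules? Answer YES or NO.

Candidates per position — 1:vriar {VERB,DET}; 2:vriar {VERB,DET}; 3:speis {VERB}; 4:zriasoint {ADV,ADJ}; 5:trair {ADJ,CONJ}; 6:chau {ADV}; 7:voix {VERB}; 8:zriasoint {ADV,ADJ}; 9:voix {VERB}; 10:chau {ADV}.
Rule 3 cannot be satisfied by any choice of tags from the lexicon.
So there is no consistent tagging.

NO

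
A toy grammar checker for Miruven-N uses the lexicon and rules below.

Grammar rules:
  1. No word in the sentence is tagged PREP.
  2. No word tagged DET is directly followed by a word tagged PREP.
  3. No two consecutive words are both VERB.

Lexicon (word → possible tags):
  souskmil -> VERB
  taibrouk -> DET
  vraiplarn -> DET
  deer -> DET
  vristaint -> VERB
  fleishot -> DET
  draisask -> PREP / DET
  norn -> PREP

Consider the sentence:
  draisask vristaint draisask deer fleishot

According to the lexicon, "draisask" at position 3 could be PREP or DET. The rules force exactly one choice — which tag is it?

DET

Candidates per position — 1:draisask {PREP,DET}; 2:vristaint {VERB}; 3:draisask {PREP,DET}; 4:deer {DET}; 5:fleishot {DET}.
At position 1, choosing PREP makes rule 1 impossible to satisfy; hence DET.
At position 3, choosing PREP makes rule 1 impossible to satisfy; hence DET.
The unique satisfying tagging is: DET VERB DET DET DET.
Verifying each rule — rule 1 satisfied; rule 2 satisfied; rule 3 satisfied.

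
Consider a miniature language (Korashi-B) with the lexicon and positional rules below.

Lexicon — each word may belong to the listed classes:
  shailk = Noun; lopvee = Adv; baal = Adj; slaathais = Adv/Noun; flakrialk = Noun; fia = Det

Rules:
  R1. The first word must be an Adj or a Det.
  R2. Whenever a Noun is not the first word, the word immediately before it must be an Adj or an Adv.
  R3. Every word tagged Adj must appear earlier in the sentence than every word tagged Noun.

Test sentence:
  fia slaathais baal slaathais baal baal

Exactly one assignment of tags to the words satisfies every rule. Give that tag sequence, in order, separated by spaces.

Det Adv Adj Adv Adj Adj

Candidates per position — 1:fia {Det}; 2:slaathais {Adv,Noun}; 3:baal {Adj}; 4:slaathais {Adv,Noun}; 5:baal {Adj}; 6:baal {Adj}.
If word 2 were Noun, no tagging could satisfy rule 2; so word 2 is Adv.
If word 4 were Noun, no tagging could satisfy rule 3; so word 4 is Adv.
The unique satisfying tagging is: Det Adv Adj Adv Adj Adj.
Verifying each rule — rule 1 satisfied; rule 2 satisfied; rule 3 satisfied.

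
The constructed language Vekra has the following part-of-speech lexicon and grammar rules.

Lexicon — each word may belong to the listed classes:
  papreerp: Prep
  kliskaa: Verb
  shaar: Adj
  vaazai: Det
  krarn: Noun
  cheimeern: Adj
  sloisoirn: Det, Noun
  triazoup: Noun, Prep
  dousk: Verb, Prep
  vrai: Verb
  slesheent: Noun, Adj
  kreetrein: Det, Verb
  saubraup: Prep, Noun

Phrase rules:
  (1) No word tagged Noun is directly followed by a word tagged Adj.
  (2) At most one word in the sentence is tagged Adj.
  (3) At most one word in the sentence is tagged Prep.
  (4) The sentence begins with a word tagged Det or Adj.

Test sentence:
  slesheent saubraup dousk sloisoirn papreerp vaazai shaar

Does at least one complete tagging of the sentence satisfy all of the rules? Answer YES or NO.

NO

Candidates per position — 1:slesheent {Noun,Adj}; 2:saubraup {Prep,Noun}; 3:dousk {Verb,Prep}; 4:sloisoirn {Det,Noun}; 5:papreerp {Prep}; 6:vaazai {Det}; 7:shaar {Adj}.
Every candidate sequence violates at least one rule; no consistent tagging exists.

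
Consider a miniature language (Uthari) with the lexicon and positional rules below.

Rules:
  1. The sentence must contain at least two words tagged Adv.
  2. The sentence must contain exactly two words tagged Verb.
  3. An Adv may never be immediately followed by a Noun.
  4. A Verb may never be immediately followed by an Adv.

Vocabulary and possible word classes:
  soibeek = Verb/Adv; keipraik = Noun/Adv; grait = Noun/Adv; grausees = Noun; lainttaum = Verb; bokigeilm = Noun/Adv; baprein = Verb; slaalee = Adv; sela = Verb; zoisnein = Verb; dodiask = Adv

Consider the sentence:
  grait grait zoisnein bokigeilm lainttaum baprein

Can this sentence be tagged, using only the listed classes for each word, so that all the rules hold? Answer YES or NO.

NO

Candidates per position — 1:grait {Noun,Adv}; 2:grait {Noun,Adv}; 3:zoisnein {Verb}; 4:bokigeilm {Noun,Adv}; 5:lainttaum {Verb}; 6:baprein {Verb}.
Rule 2 cannot be satisfied by any choice of tags from the lexicon.
So there is no consistent tagging.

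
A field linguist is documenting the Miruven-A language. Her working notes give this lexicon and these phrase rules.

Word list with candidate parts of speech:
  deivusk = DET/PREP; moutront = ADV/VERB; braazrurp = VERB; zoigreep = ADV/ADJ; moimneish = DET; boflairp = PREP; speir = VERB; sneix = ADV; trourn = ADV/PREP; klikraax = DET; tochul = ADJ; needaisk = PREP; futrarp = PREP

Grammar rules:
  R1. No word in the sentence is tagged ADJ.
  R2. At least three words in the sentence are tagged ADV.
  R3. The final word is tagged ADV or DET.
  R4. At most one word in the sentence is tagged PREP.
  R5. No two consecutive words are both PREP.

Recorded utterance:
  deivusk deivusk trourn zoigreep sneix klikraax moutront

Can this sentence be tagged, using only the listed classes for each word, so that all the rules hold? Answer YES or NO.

YES

Candidates per position — 1:deivusk {DET,PREP}; 2:deivusk {DET,PREP}; 3:trourn {ADV,PREP}; 4:zoigreep {ADV,ADJ}; 5:sneix {ADV}; 6:klikraax {DET}; 7:moutront {ADV,VERB}.
One satisfying assignment: DET PREP ADV ADV ADV DET ADV.
Rule-by-rule: rule 1 ✓; rule 2 ✓; rule 3 ✓; rule 4 ✓; rule 5 ✓.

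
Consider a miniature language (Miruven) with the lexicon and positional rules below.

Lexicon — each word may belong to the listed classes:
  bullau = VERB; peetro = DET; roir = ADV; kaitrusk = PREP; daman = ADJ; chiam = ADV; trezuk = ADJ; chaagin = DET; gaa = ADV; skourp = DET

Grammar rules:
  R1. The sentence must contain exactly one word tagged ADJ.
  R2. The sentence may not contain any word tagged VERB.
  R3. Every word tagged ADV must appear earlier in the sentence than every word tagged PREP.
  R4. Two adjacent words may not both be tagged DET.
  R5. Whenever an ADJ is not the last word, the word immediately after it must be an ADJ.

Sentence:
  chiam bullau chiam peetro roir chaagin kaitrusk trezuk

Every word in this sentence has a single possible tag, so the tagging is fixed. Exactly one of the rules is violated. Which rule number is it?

2

Fixed tagging: ADV VERB ADV DET ADV DET PREP ADJ.
Checking each rule: R1 holds, R2 violated, R3 holds, R4 holds, R5 holds.
Only rule 2 fails.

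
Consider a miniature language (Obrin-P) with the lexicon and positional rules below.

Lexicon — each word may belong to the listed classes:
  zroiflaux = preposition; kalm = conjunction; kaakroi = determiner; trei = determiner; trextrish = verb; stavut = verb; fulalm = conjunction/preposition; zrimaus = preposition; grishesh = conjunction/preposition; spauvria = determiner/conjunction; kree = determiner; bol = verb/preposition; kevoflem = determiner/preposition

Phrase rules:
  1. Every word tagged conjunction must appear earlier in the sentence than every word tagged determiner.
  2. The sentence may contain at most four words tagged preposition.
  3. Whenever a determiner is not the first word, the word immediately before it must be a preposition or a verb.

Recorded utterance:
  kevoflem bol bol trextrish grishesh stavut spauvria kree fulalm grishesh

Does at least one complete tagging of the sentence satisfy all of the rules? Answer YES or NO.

NO

Candidates per position — 1:kevoflem {determiner,preposition}; 2:bol {verb,preposition}; 3:bol {verb,preposition}; 4:trextrish {verb}; 5:grishesh {conjunction,preposition}; 6:stavut {verb}; 7:spauvria {determiner,conjunction}; 8:kree {determiner}; 9:fulalm {conjunction,preposition}; 10:grishesh {conjunction,preposition}.
Rule 3 cannot be satisfied by any choice of tags from the lexicon.
So there is no consistent tagging.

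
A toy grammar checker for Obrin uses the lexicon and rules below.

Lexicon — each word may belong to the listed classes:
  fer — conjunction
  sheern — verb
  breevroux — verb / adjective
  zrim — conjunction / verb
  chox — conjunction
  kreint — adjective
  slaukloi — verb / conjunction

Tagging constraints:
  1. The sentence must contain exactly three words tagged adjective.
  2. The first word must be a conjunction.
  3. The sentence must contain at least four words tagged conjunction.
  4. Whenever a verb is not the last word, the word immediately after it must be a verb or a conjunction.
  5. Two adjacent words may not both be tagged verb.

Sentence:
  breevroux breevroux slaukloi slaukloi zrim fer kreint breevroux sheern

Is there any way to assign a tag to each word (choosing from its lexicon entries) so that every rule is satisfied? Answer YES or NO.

NO

Candidates per position — 1:breevroux {verb,adjective}; 2:breevroux {verb,adjective}; 3:slaukloi {verb,conjunction}; 4:slaukloi {verb,conjunction}; 5:zrim {conjunction,verb}; 6:fer {conjunction}; 7:kreint {adjective}; 8:breevroux {verb,adjective}; 9:sheern {verb}.
Rule 2 cannot be satisfied by any choice of tags from the lexicon.
So there is no consistent tagging.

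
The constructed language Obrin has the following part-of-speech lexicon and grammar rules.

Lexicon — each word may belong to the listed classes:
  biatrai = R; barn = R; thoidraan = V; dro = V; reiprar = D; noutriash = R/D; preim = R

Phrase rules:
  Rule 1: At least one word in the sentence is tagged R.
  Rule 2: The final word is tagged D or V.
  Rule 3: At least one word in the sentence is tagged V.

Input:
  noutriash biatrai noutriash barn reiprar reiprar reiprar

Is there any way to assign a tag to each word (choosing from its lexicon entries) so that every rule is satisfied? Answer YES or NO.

Candidates per position — 1:noutriash {R,D}; 2:biatrai {R}; 3:noutriash {R,D}; 4:barn {R}; 5:reiprar {D}; 6:reiprar {D}; 7:reiprar {D}.
Rule 3 cannot be satisfied by any choice of tags from the lexicon.
So there is no consistent tagging.

NO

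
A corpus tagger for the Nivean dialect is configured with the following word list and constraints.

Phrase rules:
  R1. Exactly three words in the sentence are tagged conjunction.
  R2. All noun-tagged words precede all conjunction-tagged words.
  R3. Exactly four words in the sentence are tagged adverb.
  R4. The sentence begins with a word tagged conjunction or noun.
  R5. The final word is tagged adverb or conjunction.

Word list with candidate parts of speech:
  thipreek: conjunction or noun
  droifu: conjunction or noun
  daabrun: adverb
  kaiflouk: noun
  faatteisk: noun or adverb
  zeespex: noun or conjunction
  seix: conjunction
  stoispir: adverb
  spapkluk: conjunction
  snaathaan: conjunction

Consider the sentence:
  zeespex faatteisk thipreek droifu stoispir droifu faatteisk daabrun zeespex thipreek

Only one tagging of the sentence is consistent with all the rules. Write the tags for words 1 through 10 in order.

Candidates per position — 1:zeespex {noun,conjunction}; 2:faatteisk {noun,adverb}; 3:thipreek {conjunction,noun}; 4:droifu {conjunction,noun}; 5:stoispir {adverb}; 6:droifu {conjunction,noun}; 7:faatteisk {noun,adverb}; 8:daabrun {adverb}; 9:zeespex {noun,conjunction}; 10:thipreek {conjunction,noun}.
Word 2 cannot be noun — rule 3 would then fail for every completion. It is adverb.
Word 7 cannot be noun — rule 3 would then fail for every completion. It is adverb.
Word 10 cannot be noun — rule 5 would then fail for every completion. It is conjunction.
The remaining ambiguous positions (1, 3, 4, 6, 9) are resolved jointly — only one combination satisfies every rule.
That leaves exactly one tagging: noun adverb noun noun adverb conjunction adverb adverb conjunction conjunction.
Verifying each rule — rule 1 holds; rule 2 holds; rule 3 holds; rule 4 holds; rule 5 holds.

noun adverb noun noun adverb conjunction adverb adverb conjunction conjunction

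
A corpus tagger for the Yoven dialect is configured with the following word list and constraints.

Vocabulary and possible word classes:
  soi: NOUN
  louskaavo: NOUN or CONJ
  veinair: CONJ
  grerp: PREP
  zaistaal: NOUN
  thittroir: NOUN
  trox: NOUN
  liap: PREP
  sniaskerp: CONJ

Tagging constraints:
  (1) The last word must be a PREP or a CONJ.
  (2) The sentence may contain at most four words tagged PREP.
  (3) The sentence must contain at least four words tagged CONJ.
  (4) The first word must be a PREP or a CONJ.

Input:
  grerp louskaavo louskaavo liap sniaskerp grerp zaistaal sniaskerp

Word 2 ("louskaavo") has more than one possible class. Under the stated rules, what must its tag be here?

Candidates per position — 1:grerp {PREP}; 2:louskaavo {NOUN,CONJ}; 3:louskaavo {NOUN,CONJ}; 4:liap {PREP}; 5:sniaskerp {CONJ}; 6:grerp {PREP}; 7:zaistaal {NOUN}; 8:sniaskerp {CONJ}.
If word 2 were NOUN, no tagging could satisfy rule 3; so word 2 is CONJ.
If word 3 were NOUN, no tagging could satisfy rule 3; so word 3 is CONJ.
The unique satisfying tagging is: PREP CONJ CONJ PREP CONJ PREP NOUN CONJ.
Checking: rule 1 ✓; rule 2 ✓; rule 3 ✓; rule 4 ✓.

CONJ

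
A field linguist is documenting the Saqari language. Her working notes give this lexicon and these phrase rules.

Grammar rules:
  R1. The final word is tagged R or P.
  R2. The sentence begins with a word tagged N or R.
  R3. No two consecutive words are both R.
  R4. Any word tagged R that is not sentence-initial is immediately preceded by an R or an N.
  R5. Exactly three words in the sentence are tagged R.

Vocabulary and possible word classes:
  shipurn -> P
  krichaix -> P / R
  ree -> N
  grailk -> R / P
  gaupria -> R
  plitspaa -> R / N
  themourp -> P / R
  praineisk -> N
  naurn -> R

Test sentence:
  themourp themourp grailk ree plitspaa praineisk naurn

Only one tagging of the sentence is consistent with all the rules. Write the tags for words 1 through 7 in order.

R P P N R N R

Candidates per position — 1:themourp {P,R}; 2:themourp {P,R}; 3:grailk {R,P}; 4:ree {N}; 5:plitspaa {R,N}; 6:praineisk {N}; 7:naurn {R}.
Position 1: P is ruled out by rule 2; that leaves R.
Position 2: R is ruled out by rule 3; that leaves P.
Position 3: R is ruled out by rule 4; that leaves P.
Position 5: N is ruled out by rule 5; that leaves R.
The only consistent sequence is: R P P N R N R.
Checking: rule 1 holds; rule 2 holds; rule 3 holds; rule 4 holds; rule 5 holds.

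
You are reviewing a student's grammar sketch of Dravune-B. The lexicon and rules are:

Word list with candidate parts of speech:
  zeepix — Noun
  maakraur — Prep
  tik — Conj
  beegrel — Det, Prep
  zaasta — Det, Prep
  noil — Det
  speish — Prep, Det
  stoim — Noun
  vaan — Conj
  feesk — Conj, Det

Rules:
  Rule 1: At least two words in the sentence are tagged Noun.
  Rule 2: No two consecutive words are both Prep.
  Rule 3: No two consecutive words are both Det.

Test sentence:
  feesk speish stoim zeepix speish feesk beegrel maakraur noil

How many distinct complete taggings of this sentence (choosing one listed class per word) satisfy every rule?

Candidates per position — 1:feesk {Conj,Det}; 2:speish {Prep,Det}; 3:stoim {Noun}; 4:zeepix {Noun}; 5:speish {Prep,Det}; 6:feesk {Conj,Det}; 7:beegrel {Det,Prep}; 8:maakraur {Prep}; 9:noil {Det}.
There are 32 candidate sequences in total.
Checking each against the rules leaves 6 sequences.
Count = 6.

6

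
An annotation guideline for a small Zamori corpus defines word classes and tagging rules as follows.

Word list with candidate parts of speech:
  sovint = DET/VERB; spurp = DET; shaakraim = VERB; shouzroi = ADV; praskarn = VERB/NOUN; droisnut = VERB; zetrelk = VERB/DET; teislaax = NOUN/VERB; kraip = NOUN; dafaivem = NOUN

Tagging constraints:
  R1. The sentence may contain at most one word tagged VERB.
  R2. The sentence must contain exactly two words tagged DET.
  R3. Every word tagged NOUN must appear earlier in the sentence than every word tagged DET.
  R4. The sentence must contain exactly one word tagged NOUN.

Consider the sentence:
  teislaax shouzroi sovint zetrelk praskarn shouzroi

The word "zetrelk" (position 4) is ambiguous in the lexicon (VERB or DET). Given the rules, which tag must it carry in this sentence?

DET

Candidates per position — 1:teislaax {NOUN,VERB}; 2:shouzroi {ADV}; 3:sovint {DET,VERB}; 4:zetrelk {VERB,DET}; 5:praskarn {VERB,NOUN}; 6:shouzroi {ADV}.
Position 3: tagging it VERB would leave rule 2 unsatisfiable, so it must be DET.
Position 4: tagging it VERB would leave rule 2 unsatisfiable, so it must be DET.
Position 5: tagging it NOUN would leave rule 3 unsatisfiable, so it must be VERB.
Position 1: tagging it VERB would leave rule 1 unsatisfiable, so it must be NOUN.
The unique satisfying tagging is: NOUN ADV DET DET VERB ADV.
Verifying each rule — rule 1 holds; rule 2 holds; rule 3 holds; rule 4 holds.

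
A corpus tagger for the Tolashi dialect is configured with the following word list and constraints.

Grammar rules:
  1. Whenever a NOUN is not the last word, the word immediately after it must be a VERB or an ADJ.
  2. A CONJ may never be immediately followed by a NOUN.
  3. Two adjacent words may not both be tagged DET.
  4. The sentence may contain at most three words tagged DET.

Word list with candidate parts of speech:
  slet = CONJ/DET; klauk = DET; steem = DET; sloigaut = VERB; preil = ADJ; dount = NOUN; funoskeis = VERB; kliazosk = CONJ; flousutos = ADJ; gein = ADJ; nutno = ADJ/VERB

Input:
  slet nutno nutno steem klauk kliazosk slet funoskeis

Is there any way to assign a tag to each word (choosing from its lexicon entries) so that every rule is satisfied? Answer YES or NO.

Candidates per position — 1:slet {CONJ,DET}; 2:nutno {ADJ,VERB}; 3:nutno {ADJ,VERB}; 4:steem {DET}; 5:klauk {DET}; 6:kliazosk {CONJ}; 7:slet {CONJ,DET}; 8:funoskeis {VERB}.
Rule 3 cannot be satisfied by any choice of tags from the lexicon.
So there is no consistent tagging.

NO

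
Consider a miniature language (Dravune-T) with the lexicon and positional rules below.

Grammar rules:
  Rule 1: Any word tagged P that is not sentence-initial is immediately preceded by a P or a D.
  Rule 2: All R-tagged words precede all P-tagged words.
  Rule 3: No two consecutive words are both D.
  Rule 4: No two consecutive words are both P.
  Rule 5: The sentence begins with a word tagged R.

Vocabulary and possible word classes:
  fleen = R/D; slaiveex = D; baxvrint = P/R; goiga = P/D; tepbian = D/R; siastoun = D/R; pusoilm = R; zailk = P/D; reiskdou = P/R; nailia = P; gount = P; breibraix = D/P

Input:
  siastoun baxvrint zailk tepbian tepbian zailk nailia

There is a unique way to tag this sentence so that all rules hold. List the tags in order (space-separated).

R R D R R D P

Candidates per position — 1:siastoun {D,R}; 2:baxvrint {P,R}; 3:zailk {P,D}; 4:tepbian {D,R}; 5:tepbian {D,R}; 6:zailk {P,D}; 7:nailia {P}.
If word 1 were D, no tagging could satisfy rule 5; so word 1 is R.
If word 2 were P, no tagging could satisfy rule 1; so word 2 is R.
If word 3 were P, no tagging could satisfy rule 1; so word 3 is D.
If word 4 were D, no tagging could satisfy rule 3; so word 4 is R.
If word 6 were P, no tagging could satisfy rule 4; so word 6 is D.
If word 5 were D, no tagging could satisfy rule 3; so word 5 is R.
So the tagging must be: R R D R R D P.
Rule-by-rule: rule 1 ok; rule 2 ok; rule 3 ok; rule 4 ok; rule 5 ok.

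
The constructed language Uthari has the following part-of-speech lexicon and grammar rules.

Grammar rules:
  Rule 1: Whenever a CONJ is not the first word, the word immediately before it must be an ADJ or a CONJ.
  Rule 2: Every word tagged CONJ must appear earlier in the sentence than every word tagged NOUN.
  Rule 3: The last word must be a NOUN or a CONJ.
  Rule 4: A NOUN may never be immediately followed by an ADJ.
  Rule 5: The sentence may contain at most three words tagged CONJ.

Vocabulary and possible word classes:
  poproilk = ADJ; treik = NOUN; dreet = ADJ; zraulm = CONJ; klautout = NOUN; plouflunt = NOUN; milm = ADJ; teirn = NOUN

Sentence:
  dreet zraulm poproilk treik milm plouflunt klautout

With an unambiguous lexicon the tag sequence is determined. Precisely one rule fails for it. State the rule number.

Fixed tagging: ADJ CONJ ADJ NOUN ADJ NOUN NOUN.
Rule check: R1 ok, R2 ok, R3 ok, R4 fails, R5 ok.
Only rule 4 fails.

4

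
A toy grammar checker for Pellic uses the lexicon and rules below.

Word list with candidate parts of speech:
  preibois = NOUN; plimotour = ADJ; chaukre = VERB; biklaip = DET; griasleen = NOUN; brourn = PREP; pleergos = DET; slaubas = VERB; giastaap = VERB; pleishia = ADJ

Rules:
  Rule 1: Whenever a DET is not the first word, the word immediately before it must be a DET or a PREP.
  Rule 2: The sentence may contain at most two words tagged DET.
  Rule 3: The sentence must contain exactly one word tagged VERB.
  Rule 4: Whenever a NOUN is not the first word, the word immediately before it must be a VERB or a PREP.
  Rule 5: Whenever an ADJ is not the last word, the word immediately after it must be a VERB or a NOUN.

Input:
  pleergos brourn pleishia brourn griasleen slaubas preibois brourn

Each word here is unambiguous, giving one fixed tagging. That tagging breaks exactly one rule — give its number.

5

Fixed tagging: DET PREP ADJ PREP NOUN VERB NOUN PREP.
Applying the rules: R1 pass, R2 pass, R3 pass, R4 pass, R5 fail.
Only rule 5 fails.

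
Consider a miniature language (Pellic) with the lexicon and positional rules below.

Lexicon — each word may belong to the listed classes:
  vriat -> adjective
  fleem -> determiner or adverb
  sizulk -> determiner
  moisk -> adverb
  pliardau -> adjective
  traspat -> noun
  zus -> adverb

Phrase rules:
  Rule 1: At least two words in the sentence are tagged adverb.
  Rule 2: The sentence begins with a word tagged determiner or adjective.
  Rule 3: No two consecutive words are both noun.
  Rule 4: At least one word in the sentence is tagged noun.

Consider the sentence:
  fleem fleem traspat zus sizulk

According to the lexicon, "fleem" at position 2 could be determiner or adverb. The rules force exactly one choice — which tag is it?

Candidates per position — 1:fleem {determiner,adverb}; 2:fleem {determiner,adverb}; 3:traspat {noun}; 4:zus {adverb}; 5:sizulk {determiner}.
At position 1, choosing adverb makes rule 2 impossible to satisfy; hence determiner.
At position 2, choosing determiner makes rule 1 impossible to satisfy; hence adverb.
So the tagging must be: determiner adverb noun adverb determiner.
Checking: rule 1 holds; rule 2 holds; rule 3 holds; rule 4 holds.

adverb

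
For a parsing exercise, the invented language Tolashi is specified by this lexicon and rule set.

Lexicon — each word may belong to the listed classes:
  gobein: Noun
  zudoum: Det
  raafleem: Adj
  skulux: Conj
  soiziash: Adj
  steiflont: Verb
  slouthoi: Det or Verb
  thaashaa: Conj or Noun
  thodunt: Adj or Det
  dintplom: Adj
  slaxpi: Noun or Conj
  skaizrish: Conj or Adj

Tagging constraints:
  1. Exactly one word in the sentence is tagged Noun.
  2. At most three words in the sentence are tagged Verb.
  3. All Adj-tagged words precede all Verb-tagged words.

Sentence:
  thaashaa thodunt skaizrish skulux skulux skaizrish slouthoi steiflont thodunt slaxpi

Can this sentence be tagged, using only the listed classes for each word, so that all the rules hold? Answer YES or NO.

Candidates per position — 1:thaashaa {Conj,Noun}; 2:thodunt {Adj,Det}; 3:skaizrish {Conj,Adj}; 4:skulux {Conj}; 5:skulux {Conj}; 6:skaizrish {Conj,Adj}; 7:slouthoi {Det,Verb}; 8:steiflont {Verb}; 9:thodunt {Adj,Det}; 10:slaxpi {Noun,Conj}.
One satisfying assignment: Conj Det Adj Conj Conj Conj Det Verb Det Noun.
Checking: rule 1 holds; rule 2 holds; rule 3 holds.

YES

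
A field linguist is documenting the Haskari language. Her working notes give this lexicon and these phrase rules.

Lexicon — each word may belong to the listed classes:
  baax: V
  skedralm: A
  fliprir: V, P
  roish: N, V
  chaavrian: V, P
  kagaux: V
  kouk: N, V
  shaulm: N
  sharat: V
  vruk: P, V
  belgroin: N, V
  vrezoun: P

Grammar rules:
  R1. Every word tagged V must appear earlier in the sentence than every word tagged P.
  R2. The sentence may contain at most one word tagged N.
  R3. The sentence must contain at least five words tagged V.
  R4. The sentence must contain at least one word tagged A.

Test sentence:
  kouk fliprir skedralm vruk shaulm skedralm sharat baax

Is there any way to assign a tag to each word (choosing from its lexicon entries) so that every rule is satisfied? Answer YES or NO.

Candidates per position — 1:kouk {N,V}; 2:fliprir {V,P}; 3:skedralm {A}; 4:vruk {P,V}; 5:shaulm {N}; 6:skedralm {A}; 7:sharat {V}; 8:baax {V}.
One satisfying assignment: V V A V N A V V.
Verifying each rule — rule 1 satisfied; rule 2 satisfied; rule 3 satisfied; rule 4 satisfied.

YES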